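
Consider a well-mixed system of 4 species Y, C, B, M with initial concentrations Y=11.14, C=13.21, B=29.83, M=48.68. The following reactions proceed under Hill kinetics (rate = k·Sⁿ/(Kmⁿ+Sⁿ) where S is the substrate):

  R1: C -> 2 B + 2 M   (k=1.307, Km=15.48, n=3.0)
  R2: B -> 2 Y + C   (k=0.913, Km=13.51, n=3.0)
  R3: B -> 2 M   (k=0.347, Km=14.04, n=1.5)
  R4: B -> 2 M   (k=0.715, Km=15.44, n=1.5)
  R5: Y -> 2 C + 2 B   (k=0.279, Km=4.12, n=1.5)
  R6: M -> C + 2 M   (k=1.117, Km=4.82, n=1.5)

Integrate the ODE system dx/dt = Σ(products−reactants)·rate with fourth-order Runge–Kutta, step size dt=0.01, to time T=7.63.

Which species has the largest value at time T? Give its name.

RK4 with dt=0.01: 763 steps to T=7.63. Trajectory (selected grid times):
t=0.00: Y=11.14 C=13.21 B=29.83 M=48.68
t=0.85: Y=12.36 C=14.76 B=29.79 M=51.88
t=1.70: Y=13.58 C=16.24 B=29.93 M=55.25
t=2.54: Y=14.79 C=17.64 B=30.22 M=58.73
t=3.39: Y=16.01 C=19.01 B=30.64 M=62.38
t=4.24: Y=17.23 C=20.33 B=31.16 M=66.16
t=5.09: Y=18.45 C=21.62 B=31.77 M=70.03
t=5.93: Y=19.67 C=22.86 B=32.45 M=73.95
t=6.78: Y=20.90 C=24.09 B=33.20 M=77.99
t=7.63: Y=22.14 C=25.30 B=33.99 M=82.10
At T=7.63: Y=22.14 C=25.30 B=33.99 M=82.10; the largest is M.

Dominant species at T: M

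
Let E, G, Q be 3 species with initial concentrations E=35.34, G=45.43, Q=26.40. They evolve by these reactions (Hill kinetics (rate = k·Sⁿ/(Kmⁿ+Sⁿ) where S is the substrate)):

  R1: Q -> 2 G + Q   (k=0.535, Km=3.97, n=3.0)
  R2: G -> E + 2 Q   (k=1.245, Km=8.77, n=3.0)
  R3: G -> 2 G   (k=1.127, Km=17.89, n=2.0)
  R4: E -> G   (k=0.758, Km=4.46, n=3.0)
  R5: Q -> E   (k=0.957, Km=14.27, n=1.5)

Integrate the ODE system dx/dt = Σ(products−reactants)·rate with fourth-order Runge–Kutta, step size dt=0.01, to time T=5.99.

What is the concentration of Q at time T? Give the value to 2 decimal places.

Q at T = 36.85

RK4 with dt=0.01: 599 steps to T=5.99. Trajectory (selected grid times):
t=0.00: E=35.34 G=45.43 Q=26.40
t=0.67: E=36.12 G=46.48 Q=27.59
t=1.33: E=36.91 G=47.52 Q=28.76
t=2.00: E=37.71 G=48.57 Q=29.94
t=2.66: E=38.50 G=49.62 Q=31.10
t=3.33: E=39.32 G=50.68 Q=32.26
t=3.99: E=40.13 G=51.73 Q=33.41
t=4.66: E=40.95 G=52.80 Q=34.56
t=5.32: E=41.77 G=53.85 Q=35.70
t=5.99: E=42.61 G=54.93 Q=36.85
Read off Q at T=5.99: 36.85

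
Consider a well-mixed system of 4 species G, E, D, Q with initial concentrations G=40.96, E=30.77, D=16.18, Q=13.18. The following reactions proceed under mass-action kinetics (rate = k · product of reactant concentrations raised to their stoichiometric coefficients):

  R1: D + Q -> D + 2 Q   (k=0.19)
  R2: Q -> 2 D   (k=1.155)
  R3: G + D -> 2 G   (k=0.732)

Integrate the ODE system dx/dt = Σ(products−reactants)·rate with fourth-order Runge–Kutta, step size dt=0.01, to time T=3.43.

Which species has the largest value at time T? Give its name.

RK4 with dt=0.01: 343 steps to T=3.43. Trajectory (selected grid times):
t=0.00: G=40.96 E=30.77 D=16.18 Q=13.18
t=0.38: G=67.01 E=30.77 D=0.47 Q=9.66
t=0.76: G=74.16 E=30.77 D=0.28 Q=6.39
t=1.14: G=78.84 E=30.77 D=0.17 Q=4.19
t=1.52: G=81.89 E=30.77 D=0.11 Q=2.73
t=1.91: G=83.92 E=30.77 D=0.07 Q=1.75
t=2.29: G=85.19 E=30.77 D=0.04 Q=1.13
t=2.67: G=86.01 E=30.77 D=0.03 Q=0.73
t=3.05: G=86.54 E=30.77 D=0.02 Q=0.47
t=3.43: G=86.88 E=30.77 D=0.01 Q=0.30
At T=3.43: G=86.88 E=30.77 D=0.01 Q=0.30; the largest is G.

Dominant species at T: G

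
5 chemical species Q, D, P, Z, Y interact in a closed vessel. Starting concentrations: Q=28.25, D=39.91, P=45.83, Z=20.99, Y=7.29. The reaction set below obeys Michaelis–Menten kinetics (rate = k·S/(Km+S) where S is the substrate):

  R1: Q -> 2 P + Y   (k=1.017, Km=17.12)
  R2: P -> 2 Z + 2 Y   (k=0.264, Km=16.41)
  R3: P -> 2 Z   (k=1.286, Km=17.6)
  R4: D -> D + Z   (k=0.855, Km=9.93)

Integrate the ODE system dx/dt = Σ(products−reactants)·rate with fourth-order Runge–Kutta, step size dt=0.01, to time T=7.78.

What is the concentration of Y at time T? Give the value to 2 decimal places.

Y at T = 15.08

RK4 with dt=0.01: 778 steps to T=7.78. Trajectory (selected grid times):
t=0.00: Q=28.25 D=39.91 P=45.83 Z=20.99 Y=7.29
t=0.86: Q=27.71 D=39.91 P=45.95 Z=23.51 Y=8.17
t=1.73: Q=27.16 D=39.91 P=46.06 Z=26.06 Y=9.05
t=2.59: Q=26.63 D=39.91 P=46.16 Z=28.59 Y=9.92
t=3.46: Q=26.09 D=39.91 P=46.25 Z=31.14 Y=10.80
t=4.32: Q=25.57 D=39.91 P=46.34 Z=33.67 Y=11.66
t=5.19: Q=25.04 D=39.91 P=46.41 Z=36.23 Y=12.52
t=6.05: Q=24.52 D=39.91 P=46.48 Z=38.76 Y=13.38
t=6.92: Q=24.00 D=39.91 P=46.53 Z=41.31 Y=14.23
t=7.78: Q=23.49 D=39.91 P=46.58 Z=43.84 Y=15.08
Read off Y at T=7.78: 15.08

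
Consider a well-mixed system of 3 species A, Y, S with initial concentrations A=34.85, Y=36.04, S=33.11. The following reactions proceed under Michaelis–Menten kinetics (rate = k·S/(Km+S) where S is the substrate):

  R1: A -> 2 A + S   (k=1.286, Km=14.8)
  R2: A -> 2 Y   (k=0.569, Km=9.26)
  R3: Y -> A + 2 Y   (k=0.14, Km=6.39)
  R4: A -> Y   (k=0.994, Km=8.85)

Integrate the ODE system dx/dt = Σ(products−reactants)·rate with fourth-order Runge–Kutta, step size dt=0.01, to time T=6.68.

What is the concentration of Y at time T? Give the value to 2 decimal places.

RK4 with dt=0.01: 668 steps to T=6.68. Trajectory (selected grid times):
t=0.00: A=34.85 Y=36.04 S=33.11
t=0.74: A=34.69 Y=37.38 S=33.78
t=1.48: A=34.52 Y=38.72 S=34.44
t=2.23: A=34.36 Y=40.07 S=35.12
t=2.97: A=34.20 Y=41.41 S=35.78
t=3.71: A=34.04 Y=42.75 S=36.45
t=4.45: A=33.88 Y=44.08 S=37.11
t=5.20: A=33.71 Y=45.44 S=37.78
t=5.94: A=33.55 Y=46.77 S=38.44
t=6.68: A=33.39 Y=48.10 S=39.10
Read off Y at T=6.68: 48.10

Y at T = 48.10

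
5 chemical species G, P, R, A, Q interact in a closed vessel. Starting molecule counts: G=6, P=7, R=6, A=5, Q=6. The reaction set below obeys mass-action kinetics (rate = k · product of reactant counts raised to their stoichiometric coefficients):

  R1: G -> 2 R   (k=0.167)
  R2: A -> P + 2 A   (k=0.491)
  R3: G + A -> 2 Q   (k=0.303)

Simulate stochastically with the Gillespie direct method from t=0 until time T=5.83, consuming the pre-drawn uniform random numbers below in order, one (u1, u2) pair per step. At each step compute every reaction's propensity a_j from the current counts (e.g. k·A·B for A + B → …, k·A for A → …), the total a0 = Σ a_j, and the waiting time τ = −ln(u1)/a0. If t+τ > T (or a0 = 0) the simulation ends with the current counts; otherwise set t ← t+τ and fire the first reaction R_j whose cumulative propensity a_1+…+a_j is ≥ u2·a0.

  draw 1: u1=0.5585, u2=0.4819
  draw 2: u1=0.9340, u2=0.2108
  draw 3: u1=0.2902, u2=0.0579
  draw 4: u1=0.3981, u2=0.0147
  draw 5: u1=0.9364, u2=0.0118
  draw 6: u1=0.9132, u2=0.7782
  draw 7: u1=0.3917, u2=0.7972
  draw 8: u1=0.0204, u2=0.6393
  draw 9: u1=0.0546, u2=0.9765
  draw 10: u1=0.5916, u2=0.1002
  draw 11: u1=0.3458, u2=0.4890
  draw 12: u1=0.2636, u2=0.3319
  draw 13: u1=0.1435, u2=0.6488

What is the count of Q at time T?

Q at T = 12

t=0.000: G=6 P=7 R=6 A=5 Q=6
Draw 1: a1=1.002, a2=2.455, a3=9.090, a0=12.547; τ=−ln(0.5585)/12.547=0.046 → t=0.046; u2·a0=0.4819·12.547=6.046; a1+a2=3.457 < 6.046 ≤ a1+…+a3=12.547 → R3 fires; G=5 P=7 R=6 A=4 Q=8
Draw 2: a1=0.835, a2=1.964, a3=6.060, a0=8.859; τ=−ln(0.9340)/8.859=0.008 → t=0.054; u2·a0=0.2108·8.859=1.867; a1=0.835 < 1.867 ≤ a1+a2=2.799 → R2 fires; G=5 P=8 R=6 A=5 Q=8
Draw 3: a1=0.835, a2=2.455, a3=7.575, a0=10.865; τ=−ln(0.2902)/10.865=0.114 → t=0.168; u2·a0=0.0579·10.865=0.629 ≤ a1=0.835 → R1 fires; G=4 P=8 R=8 A=5 Q=8
Draw 4: a1=0.668, a2=2.455, a3=6.060, a0=9.183; τ=−ln(0.3981)/9.183=0.100 → t=0.268; u2·a0=0.0147·9.183=0.135 ≤ a1=0.668 → R1 fires; G=3 P=8 R=10 A=5 Q=8
Draw 5: a1=0.501, a2=2.455, a3=4.545, a0=7.501; τ=−ln(0.9364)/7.501=0.009 → t=0.277; u2·a0=0.0118·7.501=0.089 ≤ a1=0.501 → R1 fires; G=2 P=8 R=12 A=5 Q=8
Draw 6: a1=0.334, a2=2.455, a3=3.030, a0=5.819; τ=−ln(0.9132)/5.819=0.016 → t=0.293; u2·a0=0.7782·5.819=4.528; a1+a2=2.789 < 4.528 ≤ a1+…+a3=5.819 → R3 fires; G=1 P=8 R=12 A=4 Q=10
Draw 7: a1=0.167, a2=1.964, a3=1.212, a0=3.343; τ=−ln(0.3917)/3.343=0.280 → t=0.573; u2·a0=0.7972·3.343=2.665; a1+a2=2.131 < 2.665 ≤ a1+…+a3=3.343 → R3 fires; G=0 P=8 R=12 A=3 Q=12
Draw 8: a1=0.000, a2=1.473, a3=0.000, a0=1.473; τ=−ln(0.0204)/1.473=2.642 → t=3.215; u2·a0=0.6393·1.473=0.942; a1=0.000 < 0.942 ≤ a1+a2=1.473 → R2 fires; G=0 P=9 R=12 A=4 Q=12
Draw 9: a1=0.000, a2=1.964, a3=0.000, a0=1.964; τ=−ln(0.0546)/1.964=1.481 → t=4.696; u2·a0=0.9765·1.964=1.918; a1=0.000 < 1.918 ≤ a1+a2=1.964 → R2 fires; G=0 P=10 R=12 A=5 Q=12
Draw 10: a1=0.000, a2=2.455, a3=0.000, a0=2.455; τ=−ln(0.5916)/2.455=0.214 → t=4.910; u2·a0=0.1002·2.455=0.246; a1=0.000 < 0.246 ≤ a1+a2=2.455 → R2 fires; G=0 P=11 R=12 A=6 Q=12
Draw 11: a1=0.000, a2=2.946, a3=0.000, a0=2.946; τ=−ln(0.3458)/2.946=0.360 → t=5.270; u2·a0=0.4890·2.946=1.441; a1=0.000 < 1.441 ≤ a1+a2=2.946 → R2 fires; G=0 P=12 R=12 A=7 Q=12
Draw 12: a1=0.000, a2=3.437, a3=0.000, a0=3.437; τ=−ln(0.2636)/3.437=0.388 → t=5.658; u2·a0=0.3319·3.437=1.141; a1=0.000 < 1.141 ≤ a1+a2=3.437 → R2 fires; G=0 P=13 R=12 A=8 Q=12
Draw 13: a1=0.000, a2=3.928, a3=0.000, a0=3.928; τ=−ln(0.1435)/3.928=0.494 → t=6.152 > T=5.83: stop.
Read off Q at T=5.83: 12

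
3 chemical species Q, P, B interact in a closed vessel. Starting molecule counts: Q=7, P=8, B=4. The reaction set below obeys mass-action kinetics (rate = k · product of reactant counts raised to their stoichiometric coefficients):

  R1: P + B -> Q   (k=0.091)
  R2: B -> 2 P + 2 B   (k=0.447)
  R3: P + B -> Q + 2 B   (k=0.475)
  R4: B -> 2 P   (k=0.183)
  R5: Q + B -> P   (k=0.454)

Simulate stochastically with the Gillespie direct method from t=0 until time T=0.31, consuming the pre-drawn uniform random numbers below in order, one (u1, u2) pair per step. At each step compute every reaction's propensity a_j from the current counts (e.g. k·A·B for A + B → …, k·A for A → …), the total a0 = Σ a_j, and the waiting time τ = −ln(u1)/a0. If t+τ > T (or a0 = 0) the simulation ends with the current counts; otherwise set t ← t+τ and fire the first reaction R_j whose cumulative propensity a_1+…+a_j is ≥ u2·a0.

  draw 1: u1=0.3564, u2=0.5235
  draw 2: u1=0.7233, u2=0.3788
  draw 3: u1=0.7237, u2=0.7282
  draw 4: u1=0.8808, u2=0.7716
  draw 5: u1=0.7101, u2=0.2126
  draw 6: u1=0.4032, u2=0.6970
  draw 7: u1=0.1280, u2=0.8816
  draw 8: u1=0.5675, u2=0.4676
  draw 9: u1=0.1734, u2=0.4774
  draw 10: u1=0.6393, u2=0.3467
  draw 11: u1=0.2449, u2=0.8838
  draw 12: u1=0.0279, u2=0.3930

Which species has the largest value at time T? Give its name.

Dominant species at T: Q

t=0.000: Q=7 P=8 B=4
Draw 1: a1=2.912, a2=1.788, a3=15.200, a4=0.732, a5=12.712, a0=33.344; τ=−ln(0.3564)/33.344=0.031 → t=0.031; u2·a0=0.5235·33.344=17.456; a1+a2=4.700 < 17.456 ≤ a1+…+a3=19.900 → R3 fires; Q=8 P=7 B=5
Draw 2: a1=3.185, a2=2.235, a3=16.625, a4=0.915, a5=18.160, a0=41.120; τ=−ln(0.7233)/41.120=0.008 → t=0.039; u2·a0=0.3788·41.120=15.576; a1+a2=5.420 < 15.576 ≤ a1+…+a3=22.045 → R3 fires; Q=9 P=6 B=6
Draw 3: a1=3.276, a2=2.682, a3=17.100, a4=1.098, a5=24.516, a0=48.672; τ=−ln(0.7237)/48.672=0.007 → t=0.045; u2·a0=0.7282·48.672=35.443; a1+…+a4=24.156 < 35.443 ≤ a1+…+a5=48.672 → R5 fires; Q=8 P=7 B=5
Draw 4: a1=3.185, a2=2.235, a3=16.625, a4=0.915, a5=18.160, a0=41.120; τ=−ln(0.8808)/41.120=0.003 → t=0.049; u2·a0=0.7716·41.120=31.728; a1+…+a4=22.960 < 31.728 ≤ a1+…+a5=41.120 → R5 fires; Q=7 P=8 B=4
Draw 5: a1=2.912, a2=1.788, a3=15.200, a4=0.732, a5=12.712, a0=33.344; τ=−ln(0.7101)/33.344=0.010 → t=0.059; u2·a0=0.2126·33.344=7.089; a1+a2=4.700 < 7.089 ≤ a1+…+a3=19.900 → R3 fires; Q=8 P=7 B=5
Draw 6: a1=3.185, a2=2.235, a3=16.625, a4=0.915, a5=18.160, a0=41.120; τ=−ln(0.4032)/41.120=0.022 → t=0.081; u2·a0=0.6970·41.120=28.661; a1+…+a4=22.960 < 28.661 ≤ a1+…+a5=41.120 → R5 fires; Q=7 P=8 B=4
Draw 7: a1=2.912, a2=1.788, a3=15.200, a4=0.732, a5=12.712, a0=33.344; τ=−ln(0.1280)/33.344=0.062 → t=0.143; u2·a0=0.8816·33.344=29.396; a1+…+a4=20.632 < 29.396 ≤ a1+…+a5=33.344 → R5 fires; Q=6 P=9 B=3
Draw 8: a1=2.457, a2=1.341, a3=12.825, a4=0.549, a5=8.172, a0=25.344; τ=−ln(0.5675)/25.344=0.022 → t=0.165; u2·a0=0.4676·25.344=11.851; a1+a2=3.798 < 11.851 ≤ a1+…+a3=16.623 → R3 fires; Q=7 P=8 B=4
Draw 9: a1=2.912, a2=1.788, a3=15.200, a4=0.732, a5=12.712, a0=33.344; τ=−ln(0.1734)/33.344=0.053 → t=0.217; u2·a0=0.4774·33.344=15.918; a1+a2=4.700 < 15.918 ≤ a1+…+a3=19.900 → R3 fires; Q=8 P=7 B=5
Draw 10: a1=3.185, a2=2.235, a3=16.625, a4=0.915, a5=18.160, a0=41.120; τ=−ln(0.6393)/41.120=0.011 → t=0.228; u2·a0=0.3467·41.120=14.256; a1+a2=5.420 < 14.256 ≤ a1+…+a3=22.045 → R3 fires; Q=9 P=6 B=6
Draw 11: a1=3.276, a2=2.682, a3=17.100, a4=1.098, a5=24.516, a0=48.672; τ=−ln(0.2449)/48.672=0.029 → t=0.257; u2·a0=0.8838·48.672=43.016; a1+…+a4=24.156 < 43.016 ≤ a1+…+a5=48.672 → R5 fires; Q=8 P=7 B=5
Draw 12: a1=3.185, a2=2.235, a3=16.625, a4=0.915, a5=18.160, a0=41.120; τ=−ln(0.0279)/41.120=0.087 → t=0.344 > T=0.31: stop.
At T=0.31: Q=8 P=7 B=5; the largest is Q.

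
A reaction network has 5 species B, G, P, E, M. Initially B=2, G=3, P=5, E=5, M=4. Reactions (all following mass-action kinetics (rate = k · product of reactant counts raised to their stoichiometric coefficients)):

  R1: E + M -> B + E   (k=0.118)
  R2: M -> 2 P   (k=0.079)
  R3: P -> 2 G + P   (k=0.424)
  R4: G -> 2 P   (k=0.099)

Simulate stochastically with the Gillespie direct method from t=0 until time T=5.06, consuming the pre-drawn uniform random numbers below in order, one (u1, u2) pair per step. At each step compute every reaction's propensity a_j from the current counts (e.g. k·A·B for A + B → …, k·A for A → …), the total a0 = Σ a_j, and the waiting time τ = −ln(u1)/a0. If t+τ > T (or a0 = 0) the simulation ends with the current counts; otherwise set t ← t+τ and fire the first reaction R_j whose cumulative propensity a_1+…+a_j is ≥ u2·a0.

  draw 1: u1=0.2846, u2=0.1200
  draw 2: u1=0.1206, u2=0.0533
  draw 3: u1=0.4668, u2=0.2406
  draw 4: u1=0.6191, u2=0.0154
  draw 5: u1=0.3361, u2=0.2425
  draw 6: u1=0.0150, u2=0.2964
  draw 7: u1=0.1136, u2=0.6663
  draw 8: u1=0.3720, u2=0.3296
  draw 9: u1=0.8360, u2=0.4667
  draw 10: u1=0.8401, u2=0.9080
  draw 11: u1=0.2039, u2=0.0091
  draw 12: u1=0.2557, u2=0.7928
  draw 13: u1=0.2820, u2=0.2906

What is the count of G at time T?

G at T = 13

t=0.000: B=2 G=3 P=5 E=5 M=4
Draw 1: a1=2.360, a2=0.316, a3=2.120, a4=0.297, a0=5.093; τ=−ln(0.2846)/5.093=0.247 → t=0.247; u2·a0=0.1200·5.093=0.611 ≤ a1=2.360 → R1 fires; B=3 G=3 P=5 E=5 M=3
Draw 2: a1=1.770, a2=0.237, a3=2.120, a4=0.297, a0=4.424; τ=−ln(0.1206)/4.424=0.478 → t=0.725; u2·a0=0.0533·4.424=0.236 ≤ a1=1.770 → R1 fires; B=4 G=3 P=5 E=5 M=2
Draw 3: a1=1.180, a2=0.158, a3=2.120, a4=0.297, a0=3.755; τ=−ln(0.4668)/3.755=0.203 → t=0.928; u2·a0=0.2406·3.755=0.903 ≤ a1=1.180 → R1 fires; B=5 G=3 P=5 E=5 M=1
Draw 4: a1=0.590, a2=0.079, a3=2.120, a4=0.297, a0=3.086; τ=−ln(0.6191)/3.086=0.155 → t=1.083; u2·a0=0.0154·3.086=0.048 ≤ a1=0.590 → R1 fires; B=6 G=3 P=5 E=5 M=0
Draw 5: a1=0.000, a2=0.000, a3=2.120, a4=0.297, a0=2.417; τ=−ln(0.3361)/2.417=0.451 → t=1.534; u2·a0=0.2425·2.417=0.586; a1+a2=0.000 < 0.586 ≤ a1+…+a3=2.120 → R3 fires; B=6 G=5 P=5 E=5 M=0
Draw 6: a1=0.000, a2=0.000, a3=2.120, a4=0.495, a0=2.615; τ=−ln(0.0150)/2.615=1.606 → t=3.140; u2·a0=0.2964·2.615=0.775; a1+a2=0.000 < 0.775 ≤ a1+…+a3=2.120 → R3 fires; B=6 G=7 P=5 E=5 M=0
Draw 7: a1=0.000, a2=0.000, a3=2.120, a4=0.693, a0=2.813; τ=−ln(0.1136)/2.813=0.773 → t=3.913; u2·a0=0.6663·2.813=1.874; a1+a2=0.000 < 1.874 ≤ a1+…+a3=2.120 → R3 fires; B=6 G=9 P=5 E=5 M=0
Draw 8: a1=0.000, a2=0.000, a3=2.120, a4=0.891, a0=3.011; τ=−ln(0.3720)/3.011=0.328 → t=4.242; u2·a0=0.3296·3.011=0.992; a1+a2=0.000 < 0.992 ≤ a1+…+a3=2.120 → R3 fires; B=6 G=11 P=5 E=5 M=0
Draw 9: a1=0.000, a2=0.000, a3=2.120, a4=1.089, a0=3.209; τ=−ln(0.8360)/3.209=0.056 → t=4.298; u2·a0=0.4667·3.209=1.498; a1+a2=0.000 < 1.498 ≤ a1+…+a3=2.120 → R3 fires; B=6 G=13 P=5 E=5 M=0
Draw 10: a1=0.000, a2=0.000, a3=2.120, a4=1.287, a0=3.407; τ=−ln(0.8401)/3.407=0.051 → t=4.349; u2·a0=0.9080·3.407=3.094; a1+…+a3=2.120 < 3.094 ≤ a1+…+a4=3.407 → R4 fires; B=6 G=12 P=7 E=5 M=0
Draw 11: a1=0.000, a2=0.000, a3=2.968, a4=1.188, a0=4.156; τ=−ln(0.2039)/4.156=0.383 → t=4.731; u2·a0=0.0091·4.156=0.038; a1+a2=0.000 < 0.038 ≤ a1+…+a3=2.968 → R3 fires; B=6 G=14 P=7 E=5 M=0
Draw 12: a1=0.000, a2=0.000, a3=2.968, a4=1.386, a0=4.354; τ=−ln(0.2557)/4.354=0.313 → t=5.045; u2·a0=0.7928·4.354=3.452; a1+…+a3=2.968 < 3.452 ≤ a1+…+a4=4.354 → R4 fires; B=6 G=13 P=9 E=5 M=0
Draw 13: a1=0.000, a2=0.000, a3=3.816, a4=1.287, a0=5.103; τ=−ln(0.2820)/5.103=0.248 → t=5.293 > T=5.06: stop.
Read off G at T=5.06: 13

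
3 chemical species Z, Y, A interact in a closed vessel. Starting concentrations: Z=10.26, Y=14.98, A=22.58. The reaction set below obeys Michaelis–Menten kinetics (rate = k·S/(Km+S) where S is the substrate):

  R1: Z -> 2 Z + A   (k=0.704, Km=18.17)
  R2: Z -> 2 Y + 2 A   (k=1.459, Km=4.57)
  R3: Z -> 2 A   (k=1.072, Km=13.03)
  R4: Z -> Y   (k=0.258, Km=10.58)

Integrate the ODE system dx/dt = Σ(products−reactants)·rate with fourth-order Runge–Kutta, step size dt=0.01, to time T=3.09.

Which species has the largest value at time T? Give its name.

RK4 with dt=0.01: 309 steps to T=3.09. Trajectory (selected grid times):
t=0.00: Z=10.26 Y=14.98 A=22.58
t=0.34: Z=9.80 Y=15.70 A=23.66
t=0.69: Z=9.34 Y=16.44 A=24.76
t=1.03: Z=8.90 Y=17.14 A=25.80
t=1.37: Z=8.47 Y=17.83 A=26.82
t=1.72: Z=8.03 Y=18.53 A=27.84
t=2.06: Z=7.62 Y=19.19 A=28.81
t=2.40: Z=7.21 Y=19.84 A=29.76
t=2.75: Z=6.80 Y=20.49 A=30.71
t=3.09: Z=6.42 Y=21.11 A=31.61
At T=3.09: Z=6.42 Y=21.11 A=31.61; the largest is A.

Dominant species at T: A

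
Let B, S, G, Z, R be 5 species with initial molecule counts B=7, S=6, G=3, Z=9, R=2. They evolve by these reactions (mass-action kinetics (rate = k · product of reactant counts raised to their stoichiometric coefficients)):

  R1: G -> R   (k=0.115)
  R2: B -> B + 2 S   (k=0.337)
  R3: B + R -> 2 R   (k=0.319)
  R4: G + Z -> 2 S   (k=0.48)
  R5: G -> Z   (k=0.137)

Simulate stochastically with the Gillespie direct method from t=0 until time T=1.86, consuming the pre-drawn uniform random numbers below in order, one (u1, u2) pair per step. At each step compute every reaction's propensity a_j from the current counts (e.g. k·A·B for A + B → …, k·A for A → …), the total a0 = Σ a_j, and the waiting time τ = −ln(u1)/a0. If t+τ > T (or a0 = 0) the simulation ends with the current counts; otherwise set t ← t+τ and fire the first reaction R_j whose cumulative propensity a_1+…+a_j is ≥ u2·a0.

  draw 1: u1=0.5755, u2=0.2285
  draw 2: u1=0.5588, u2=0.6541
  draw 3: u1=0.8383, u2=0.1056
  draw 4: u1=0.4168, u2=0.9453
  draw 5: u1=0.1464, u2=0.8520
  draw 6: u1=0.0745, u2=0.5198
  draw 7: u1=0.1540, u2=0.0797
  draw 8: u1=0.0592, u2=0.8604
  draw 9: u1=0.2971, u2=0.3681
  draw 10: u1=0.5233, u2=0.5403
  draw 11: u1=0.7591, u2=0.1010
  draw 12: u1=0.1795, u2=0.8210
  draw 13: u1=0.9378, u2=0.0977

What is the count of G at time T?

t=0.000: B=7 S=6 G=3 Z=9 R=2
Draw 1: a1=0.345, a2=2.359, a3=4.466, a4=12.960, a5=0.411, a0=20.541; τ=−ln(0.5755)/20.541=0.027 → t=0.027; u2·a0=0.2285·20.541=4.694; a1+a2=2.704 < 4.694 ≤ a1+…+a3=7.170 → R3 fires; B=6 S=6 G=3 Z=9 R=3
Draw 2: a1=0.345, a2=2.022, a3=5.742, a4=12.960, a5=0.411, a0=21.480; τ=−ln(0.5588)/21.480=0.027 → t=0.054; u2·a0=0.6541·21.480=14.050; a1+…+a3=8.109 < 14.050 ≤ a1+…+a4=21.069 → R4 fires; B=6 S=8 G=2 Z=8 R=3
Draw 3: a1=0.230, a2=2.022, a3=5.742, a4=7.680, a5=0.274, a0=15.948; τ=−ln(0.8383)/15.948=0.011 → t=0.065; u2·a0=0.1056·15.948=1.684; a1=0.230 < 1.684 ≤ a1+a2=2.252 → R2 fires; B=6 S=10 G=2 Z=8 R=3
Draw 4: a1=0.230, a2=2.022, a3=5.742, a4=7.680, a5=0.274, a0=15.948; τ=−ln(0.4168)/15.948=0.055 → t=0.120; u2·a0=0.9453·15.948=15.076; a1+…+a3=7.994 < 15.076 ≤ a1+…+a4=15.674 → R4 fires; B=6 S=12 G=1 Z=7 R=3
Draw 5: a1=0.115, a2=2.022, a3=5.742, a4=3.360, a5=0.137, a0=11.376; τ=−ln(0.1464)/11.376=0.169 → t=0.289; u2·a0=0.8520·11.376=9.692; a1+…+a3=7.879 < 9.692 ≤ a1+…+a4=11.239 → R4 fires; B=6 S=14 G=0 Z=6 R=3
Draw 6: a1=0.000, a2=2.022, a3=5.742, a4=0.000, a5=0.000, a0=7.764; τ=−ln(0.0745)/7.764=0.334 → t=0.623; u2·a0=0.5198·7.764=4.036; a1+a2=2.022 < 4.036 ≤ a1+…+a3=7.764 → R3 fires; B=5 S=14 G=0 Z=6 R=4
Draw 7: a1=0.000, a2=1.685, a3=6.380, a4=0.000, a5=0.000, a0=8.065; τ=−ln(0.1540)/8.065=0.232 → t=0.855; u2·a0=0.0797·8.065=0.643; a1=0.000 < 0.643 ≤ a1+a2=1.685 → R2 fires; B=5 S=16 G=0 Z=6 R=4
Draw 8: a1=0.000, a2=1.685, a3=6.380, a4=0.000, a5=0.000, a0=8.065; τ=−ln(0.0592)/8.065=0.351 → t=1.206; u2·a0=0.8604·8.065=6.939; a1+a2=1.685 < 6.939 ≤ a1+…+a3=8.065 → R3 fires; B=4 S=16 G=0 Z=6 R=5
Draw 9: a1=0.000, a2=1.348, a3=6.380, a4=0.000, a5=0.000, a0=7.728; τ=−ln(0.2971)/7.728=0.157 → t=1.363; u2·a0=0.3681·7.728=2.845; a1+a2=1.348 < 2.845 ≤ a1+…+a3=7.728 → R3 fires; B=3 S=16 G=0 Z=6 R=6
Draw 10: a1=0.000, a2=1.011, a3=5.742, a4=0.000, a5=0.000, a0=6.753; τ=−ln(0.5233)/6.753=0.096 → t=1.459; u2·a0=0.5403·6.753=3.649; a1+a2=1.011 < 3.649 ≤ a1+…+a3=6.753 → R3 fires; B=2 S=16 G=0 Z=6 R=7
Draw 11: a1=0.000, a2=0.674, a3=4.466, a4=0.000, a5=0.000, a0=5.140; τ=−ln(0.7591)/5.140=0.054 → t=1.512; u2·a0=0.1010·5.140=0.519; a1=0.000 < 0.519 ≤ a1+a2=0.674 → R2 fires; B=2 S=18 G=0 Z=6 R=7
Draw 12: a1=0.000, a2=0.674, a3=4.466, a4=0.000, a5=0.000, a0=5.140; τ=−ln(0.1795)/5.140=0.334 → t=1.847; u2·a0=0.8210·5.140=4.220; a1+a2=0.674 < 4.220 ≤ a1+…+a3=5.140 → R3 fires; B=1 S=18 G=0 Z=6 R=8
Draw 13: a1=0.000, a2=0.337, a3=2.552, a4=0.000, a5=0.000, a0=2.889; τ=−ln(0.9378)/2.889=0.022 → t=1.869 > T=1.86: stop.
Read off G at T=1.86: 0

G at T = 0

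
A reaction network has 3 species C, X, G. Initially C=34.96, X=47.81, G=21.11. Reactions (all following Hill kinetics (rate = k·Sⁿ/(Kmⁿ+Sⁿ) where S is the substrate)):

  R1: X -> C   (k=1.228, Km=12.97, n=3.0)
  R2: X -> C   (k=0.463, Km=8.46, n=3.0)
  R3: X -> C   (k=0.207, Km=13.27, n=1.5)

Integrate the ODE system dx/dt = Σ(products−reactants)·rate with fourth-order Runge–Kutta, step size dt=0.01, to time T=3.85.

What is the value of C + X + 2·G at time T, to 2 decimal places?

Value at T = 124.99

Check how each reaction changes W = C + X + 2·G (weight of products minus weight of reactants):
R1: X -> C: (1·1) − (1·1) = 1 − 1 = 0
R2: X -> C: (1·1) − (1·1) = 1 − 1 = 0
R3: X -> C: (1·1) − (1·1) = 1 − 1 = 0
Every reaction leaves W unchanged, so W is conserved and no simulation is needed: W(T) = W(0) = 34.96 + 47.81 + 2·21.11 = 124.99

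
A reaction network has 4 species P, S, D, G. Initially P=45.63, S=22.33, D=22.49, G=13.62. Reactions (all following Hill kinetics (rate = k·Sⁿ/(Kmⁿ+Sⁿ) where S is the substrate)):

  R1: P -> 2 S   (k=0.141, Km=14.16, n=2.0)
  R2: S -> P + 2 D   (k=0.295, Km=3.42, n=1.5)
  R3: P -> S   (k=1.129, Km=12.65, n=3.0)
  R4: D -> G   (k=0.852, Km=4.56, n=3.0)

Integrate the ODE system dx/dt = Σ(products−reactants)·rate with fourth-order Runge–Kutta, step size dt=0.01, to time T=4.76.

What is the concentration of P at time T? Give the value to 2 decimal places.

RK4 with dt=0.01: 476 steps to T=4.76. Trajectory (selected grid times):
t=0.00: P=45.63 S=22.33 D=22.49 G=13.62
t=0.53: P=45.12 S=22.90 D=22.34 G=14.07
t=1.06: P=44.62 S=23.48 D=22.19 G=14.52
t=1.59: P=44.11 S=24.05 D=22.03 G=14.96
t=2.12: P=43.61 S=24.62 D=21.88 G=15.41
t=2.64: P=43.12 S=25.18 D=21.74 G=15.85
t=3.17: P=42.62 S=25.75 D=21.59 G=16.30
t=3.70: P=42.12 S=26.32 D=21.44 G=16.74
t=4.23: P=41.62 S=26.88 D=21.29 G=17.19
t=4.76: P=41.12 S=27.45 D=21.14 G=17.64
Read off P at T=4.76: 41.12

P at T = 41.12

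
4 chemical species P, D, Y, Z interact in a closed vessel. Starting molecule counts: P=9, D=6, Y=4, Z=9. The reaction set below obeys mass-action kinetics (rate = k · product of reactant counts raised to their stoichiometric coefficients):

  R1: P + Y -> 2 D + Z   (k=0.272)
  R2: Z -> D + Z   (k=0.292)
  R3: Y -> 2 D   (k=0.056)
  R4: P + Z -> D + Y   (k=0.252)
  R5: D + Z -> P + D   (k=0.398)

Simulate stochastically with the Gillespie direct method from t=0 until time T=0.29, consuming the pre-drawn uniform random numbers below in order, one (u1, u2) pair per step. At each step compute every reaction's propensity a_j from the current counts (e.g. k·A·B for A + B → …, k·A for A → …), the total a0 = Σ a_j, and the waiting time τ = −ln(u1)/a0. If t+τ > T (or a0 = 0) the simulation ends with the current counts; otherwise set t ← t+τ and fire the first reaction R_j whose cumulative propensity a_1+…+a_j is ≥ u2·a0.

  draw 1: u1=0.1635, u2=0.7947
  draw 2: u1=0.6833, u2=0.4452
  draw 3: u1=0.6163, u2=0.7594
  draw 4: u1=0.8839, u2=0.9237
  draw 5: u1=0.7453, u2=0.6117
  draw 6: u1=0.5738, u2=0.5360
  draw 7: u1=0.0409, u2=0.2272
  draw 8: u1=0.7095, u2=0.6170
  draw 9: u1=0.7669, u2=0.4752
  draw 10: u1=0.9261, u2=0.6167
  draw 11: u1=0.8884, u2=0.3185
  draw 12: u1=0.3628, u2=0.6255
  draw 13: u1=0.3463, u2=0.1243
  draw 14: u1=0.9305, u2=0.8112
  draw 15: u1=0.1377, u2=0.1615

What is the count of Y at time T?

t=0.000: P=9 D=6 Y=4 Z=9
Draw 1: a1=9.792, a2=2.628, a3=0.224, a4=20.412, a5=21.492, a0=54.548; τ=−ln(0.1635)/54.548=0.033 → t=0.033; u2·a0=0.7947·54.548=43.349; a1+…+a4=33.056 < 43.349 ≤ a1+…+a5=54.548 → R5 fires; P=10 D=6 Y=4 Z=8
Draw 2: a1=10.880, a2=2.336, a3=0.224, a4=20.160, a5=19.104, a0=52.704; τ=−ln(0.6833)/52.704=0.007 → t=0.040; u2·a0=0.4452·52.704=23.464; a1+…+a3=13.440 < 23.464 ≤ a1+…+a4=33.600 → R4 fires; P=9 D=7 Y=5 Z=7
Draw 3: a1=12.240, a2=2.044, a3=0.280, a4=15.876, a5=19.502, a0=49.942; τ=−ln(0.6163)/49.942=0.010 → t=0.050; u2·a0=0.7594·49.942=37.926; a1+…+a4=30.440 < 37.926 ≤ a1+…+a5=49.942 → R5 fires; P=10 D=7 Y=5 Z=6
Draw 4: a1=13.600, a2=1.752, a3=0.280, a4=15.120, a5=16.716, a0=47.468; τ=−ln(0.8839)/47.468=0.003 → t=0.053; u2·a0=0.9237·47.468=43.846; a1+…+a4=30.752 < 43.846 ≤ a1+…+a5=47.468 → R5 fires; P=11 D=7 Y=5 Z=5
Draw 5: a1=14.960, a2=1.460, a3=0.280, a4=13.860, a5=13.930, a0=44.490; τ=−ln(0.7453)/44.490=0.007 → t=0.059; u2·a0=0.6117·44.490=27.215; a1+…+a3=16.700 < 27.215 ≤ a1+…+a4=30.560 → R4 fires; P=10 D=8 Y=6 Z=4
Draw 6: a1=16.320, a2=1.168, a3=0.336, a4=10.080, a5=12.736, a0=40.640; τ=−ln(0.5738)/40.640=0.014 → t=0.073; u2·a0=0.5360·40.640=21.783; a1+…+a3=17.824 < 21.783 ≤ a1+…+a4=27.904 → R4 fires; P=9 D=9 Y=7 Z=3
Draw 7: a1=17.136, a2=0.876, a3=0.392, a4=6.804, a5=10.746, a0=35.954; τ=−ln(0.0409)/35.954=0.089 → t=0.162; u2·a0=0.2272·35.954=8.169 ≤ a1=17.136 → R1 fires; P=8 D=11 Y=6 Z=4
Draw 8: a1=13.056, a2=1.168, a3=0.336, a4=8.064, a5=17.512, a0=40.136; τ=−ln(0.7095)/40.136=0.009 → t=0.170; u2·a0=0.6170·40.136=24.764; a1+…+a4=22.624 < 24.764 ≤ a1+…+a5=40.136 → R5 fires; P=9 D=11 Y=6 Z=3
Draw 9: a1=14.688, a2=0.876, a3=0.336, a4=6.804, a5=13.134, a0=35.838; τ=−ln(0.7669)/35.838=0.007 → t=0.178; u2·a0=0.4752·35.838=17.030; a1+…+a3=15.900 < 17.030 ≤ a1+…+a4=22.704 → R4 fires; P=8 D=12 Y=7 Z=2
Draw 10: a1=15.232, a2=0.584, a3=0.392, a4=4.032, a5=9.552, a0=29.792; τ=−ln(0.9261)/29.792=0.003 → t=0.180; u2·a0=0.6167·29.792=18.373; a1+…+a3=16.208 < 18.373 ≤ a1+…+a4=20.240 → R4 fires; P=7 D=13 Y=8 Z=1
Draw 11: a1=15.232, a2=0.292, a3=0.448, a4=1.764, a5=5.174, a0=22.910; τ=−ln(0.8884)/22.910=0.005 → t=0.186; u2·a0=0.3185·22.910=7.297 ≤ a1=15.232 → R1 fires; P=6 D=15 Y=7 Z=2
Draw 12: a1=11.424, a2=0.584, a3=0.392, a4=3.024, a5=11.940, a0=27.364; τ=−ln(0.3628)/27.364=0.037 → t=0.223; u2·a0=0.6255·27.364=17.116; a1+…+a4=15.424 < 17.116 ≤ a1+…+a5=27.364 → R5 fires; P=7 D=15 Y=7 Z=1
Draw 13: a1=13.328, a2=0.292, a3=0.392, a4=1.764, a5=5.970, a0=21.746; τ=−ln(0.3463)/21.746=0.049 → t=0.271; u2·a0=0.1243·21.746=2.703 ≤ a1=13.328 → R1 fires; P=6 D=17 Y=6 Z=2
Draw 14: a1=9.792, a2=0.584, a3=0.336, a4=3.024, a5=13.532, a0=27.268; τ=−ln(0.9305)/27.268=0.003 → t=0.274; u2·a0=0.8112·27.268=22.120; a1+…+a4=13.736 < 22.120 ≤ a1+…+a5=27.268 → R5 fires; P=7 D=17 Y=6 Z=1
Draw 15: a1=11.424, a2=0.292, a3=0.336, a4=1.764, a5=6.766, a0=20.582; τ=−ln(0.1377)/20.582=0.096 → t=0.370 > T=0.29: stop.
Read off Y at T=0.29: 6

Y at T = 6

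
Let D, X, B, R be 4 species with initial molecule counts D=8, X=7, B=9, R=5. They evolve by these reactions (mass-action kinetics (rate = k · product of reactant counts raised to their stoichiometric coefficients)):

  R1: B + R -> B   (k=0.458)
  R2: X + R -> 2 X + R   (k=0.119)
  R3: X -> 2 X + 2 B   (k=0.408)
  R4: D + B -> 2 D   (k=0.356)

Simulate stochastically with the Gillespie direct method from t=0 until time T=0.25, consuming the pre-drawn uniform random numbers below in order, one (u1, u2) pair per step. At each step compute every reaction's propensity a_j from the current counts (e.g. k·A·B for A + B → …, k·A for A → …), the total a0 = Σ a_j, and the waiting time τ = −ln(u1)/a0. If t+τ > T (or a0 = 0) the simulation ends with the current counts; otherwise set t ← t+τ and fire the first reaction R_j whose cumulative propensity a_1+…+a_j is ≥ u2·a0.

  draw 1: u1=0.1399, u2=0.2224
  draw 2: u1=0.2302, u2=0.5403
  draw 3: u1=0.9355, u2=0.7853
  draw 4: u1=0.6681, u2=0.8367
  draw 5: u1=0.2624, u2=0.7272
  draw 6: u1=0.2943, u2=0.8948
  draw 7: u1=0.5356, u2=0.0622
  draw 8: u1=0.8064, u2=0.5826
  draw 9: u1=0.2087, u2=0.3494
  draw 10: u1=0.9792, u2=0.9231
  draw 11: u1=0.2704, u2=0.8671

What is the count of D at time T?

D at T = 15

t=0.000: D=8 X=7 B=9 R=5
Draw 1: a1=20.610, a2=4.165, a3=2.856, a4=25.632, a0=53.263; τ=−ln(0.1399)/53.263=0.037 → t=0.037; u2·a0=0.2224·53.263=11.846 ≤ a1=20.610 → R1 fires; D=8 X=7 B=9 R=4
Draw 2: a1=16.488, a2=3.332, a3=2.856, a4=25.632, a0=48.308; τ=−ln(0.2302)/48.308=0.030 → t=0.067; u2·a0=0.5403·48.308=26.101; a1+…+a3=22.676 < 26.101 ≤ a1+…+a4=48.308 → R4 fires; D=9 X=7 B=8 R=4
Draw 3: a1=14.656, a2=3.332, a3=2.856, a4=25.632, a0=46.476; τ=−ln(0.9355)/46.476=0.001 → t=0.069; u2·a0=0.7853·46.476=36.498; a1+…+a3=20.844 < 36.498 ≤ a1+…+a4=46.476 → R4 fires; D=10 X=7 B=7 R=4
Draw 4: a1=12.824, a2=3.332, a3=2.856, a4=24.920, a0=43.932; τ=−ln(0.6681)/43.932=0.009 → t=0.078; u2·a0=0.8367·43.932=36.758; a1+…+a3=19.012 < 36.758 ≤ a1+…+a4=43.932 → R4 fires; D=11 X=7 B=6 R=4
Draw 5: a1=10.992, a2=3.332, a3=2.856, a4=23.496, a0=40.676; τ=−ln(0.2624)/40.676=0.033 → t=0.111; u2·a0=0.7272·40.676=29.580; a1+…+a3=17.180 < 29.580 ≤ a1+…+a4=40.676 → R4 fires; D=12 X=7 B=5 R=4
Draw 6: a1=9.160, a2=3.332, a3=2.856, a4=21.360, a0=36.708; τ=−ln(0.2943)/36.708=0.033 → t=0.144; u2·a0=0.8948·36.708=32.846; a1+…+a3=15.348 < 32.846 ≤ a1+…+a4=36.708 → R4 fires; D=13 X=7 B=4 R=4
Draw 7: a1=7.328, a2=3.332, a3=2.856, a4=18.512, a0=32.028; τ=−ln(0.5356)/32.028=0.019 → t=0.164; u2·a0=0.0622·32.028=1.992 ≤ a1=7.328 → R1 fires; D=13 X=7 B=4 R=3
Draw 8: a1=5.496, a2=2.499, a3=2.856, a4=18.512, a0=29.363; τ=−ln(0.8064)/29.363=0.007 → t=0.171; u2·a0=0.5826·29.363=17.107; a1+…+a3=10.851 < 17.107 ≤ a1+…+a4=29.363 → R4 fires; D=14 X=7 B=3 R=3
Draw 9: a1=4.122, a2=2.499, a3=2.856, a4=14.952, a0=24.429; τ=−ln(0.2087)/24.429=0.064 → t=0.235; u2·a0=0.3494·24.429=8.535; a1+a2=6.621 < 8.535 ≤ a1+…+a3=9.477 → R3 fires; D=14 X=8 B=5 R=3
Draw 10: a1=6.870, a2=2.856, a3=3.264, a4=24.920, a0=37.910; τ=−ln(0.9792)/37.910=0.001 → t=0.236; u2·a0=0.9231·37.910=34.995; a1+…+a3=12.990 < 34.995 ≤ a1+…+a4=37.910 → R4 fires; D=15 X=8 B=4 R=3
Draw 11: a1=5.496, a2=2.856, a3=3.264, a4=21.360, a0=32.976; τ=−ln(0.2704)/32.976=0.040 → t=0.275 > T=0.25: stop.
Read off D at T=0.25: 15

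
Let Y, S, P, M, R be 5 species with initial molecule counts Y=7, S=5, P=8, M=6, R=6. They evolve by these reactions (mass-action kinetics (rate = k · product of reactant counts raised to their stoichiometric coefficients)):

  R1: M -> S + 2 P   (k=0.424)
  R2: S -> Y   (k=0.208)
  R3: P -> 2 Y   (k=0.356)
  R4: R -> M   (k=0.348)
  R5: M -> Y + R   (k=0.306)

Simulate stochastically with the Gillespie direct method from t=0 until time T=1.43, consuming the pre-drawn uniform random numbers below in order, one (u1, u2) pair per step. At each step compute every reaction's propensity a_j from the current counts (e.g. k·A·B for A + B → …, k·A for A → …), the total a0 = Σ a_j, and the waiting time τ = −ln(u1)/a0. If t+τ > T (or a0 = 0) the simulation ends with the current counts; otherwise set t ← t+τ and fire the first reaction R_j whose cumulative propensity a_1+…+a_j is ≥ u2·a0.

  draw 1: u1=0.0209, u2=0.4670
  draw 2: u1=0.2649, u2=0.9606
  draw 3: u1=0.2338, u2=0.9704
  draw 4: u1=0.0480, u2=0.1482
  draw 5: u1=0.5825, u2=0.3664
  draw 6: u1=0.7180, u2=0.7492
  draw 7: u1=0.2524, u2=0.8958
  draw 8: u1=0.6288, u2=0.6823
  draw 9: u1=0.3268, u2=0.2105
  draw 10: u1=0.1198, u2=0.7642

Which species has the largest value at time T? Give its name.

t=0.000: Y=7 S=5 P=8 M=6 R=6
Draw 1: a1=2.544, a2=1.040, a3=2.848, a4=2.088, a5=1.836, a0=10.356; τ=−ln(0.0209)/10.356=0.374 → t=0.374; u2·a0=0.4670·10.356=4.836; a1+a2=3.584 < 4.836 ≤ a1+…+a3=6.432 → R3 fires; Y=9 S=5 P=7 M=6 R=6
Draw 2: a1=2.544, a2=1.040, a3=2.492, a4=2.088, a5=1.836, a0=10.000; τ=−ln(0.2649)/10.000=0.133 → t=0.506; u2·a0=0.9606·10.000=9.606; a1+…+a4=8.164 < 9.606 ≤ a1+…+a5=10.000 → R5 fires; Y=10 S=5 P=7 M=5 R=7
Draw 3: a1=2.120, a2=1.040, a3=2.492, a4=2.436, a5=1.530, a0=9.618; τ=−ln(0.2338)/9.618=0.151 → t=0.657; u2·a0=0.9704·9.618=9.333; a1+…+a4=8.088 < 9.333 ≤ a1+…+a5=9.618 → R5 fires; Y=11 S=5 P=7 M=4 R=8
Draw 4: a1=1.696, a2=1.040, a3=2.492, a4=2.784, a5=1.224, a0=9.236; τ=−ln(0.0480)/9.236=0.329 → t=0.986; u2·a0=0.1482·9.236=1.369 ≤ a1=1.696 → R1 fires; Y=11 S=6 P=9 M=3 R=8
Draw 5: a1=1.272, a2=1.248, a3=3.204, a4=2.784, a5=0.918, a0=9.426; τ=−ln(0.5825)/9.426=0.057 → t=1.044; u2·a0=0.3664·9.426=3.454; a1+a2=2.520 < 3.454 ≤ a1+…+a3=5.724 → R3 fires; Y=13 S=6 P=8 M=3 R=8
Draw 6: a1=1.272, a2=1.248, a3=2.848, a4=2.784, a5=0.918, a0=9.070; τ=−ln(0.7180)/9.070=0.037 → t=1.080; u2·a0=0.7492·9.070=6.795; a1+…+a3=5.368 < 6.795 ≤ a1+…+a4=8.152 → R4 fires; Y=13 S=6 P=8 M=4 R=7
Draw 7: a1=1.696, a2=1.248, a3=2.848, a4=2.436, a5=1.224, a0=9.452; τ=−ln(0.2524)/9.452=0.146 → t=1.226; u2·a0=0.8958·9.452=8.467; a1+…+a4=8.228 < 8.467 ≤ a1+…+a5=9.452 → R5 fires; Y=14 S=6 P=8 M=3 R=8
Draw 8: a1=1.272, a2=1.248, a3=2.848, a4=2.784, a5=0.918, a0=9.070; τ=−ln(0.6288)/9.070=0.051 → t=1.277; u2·a0=0.6823·9.070=6.188; a1+…+a3=5.368 < 6.188 ≤ a1+…+a4=8.152 → R4 fires; Y=14 S=6 P=8 M=4 R=7
Draw 9: a1=1.696, a2=1.248, a3=2.848, a4=2.436, a5=1.224, a0=9.452; τ=−ln(0.3268)/9.452=0.118 → t=1.395; u2·a0=0.2105·9.452=1.990; a1=1.696 < 1.990 ≤ a1+a2=2.944 → R2 fires; Y=15 S=5 P=8 M=4 R=7
Draw 10: a1=1.696, a2=1.040, a3=2.848, a4=2.436, a5=1.224, a0=9.244; τ=−ln(0.1198)/9.244=0.230 → t=1.625 > T=1.43: stop.
At T=1.43: Y=15 S=5 P=8 M=4 R=7; the largest is Y.

Dominant species at T: Y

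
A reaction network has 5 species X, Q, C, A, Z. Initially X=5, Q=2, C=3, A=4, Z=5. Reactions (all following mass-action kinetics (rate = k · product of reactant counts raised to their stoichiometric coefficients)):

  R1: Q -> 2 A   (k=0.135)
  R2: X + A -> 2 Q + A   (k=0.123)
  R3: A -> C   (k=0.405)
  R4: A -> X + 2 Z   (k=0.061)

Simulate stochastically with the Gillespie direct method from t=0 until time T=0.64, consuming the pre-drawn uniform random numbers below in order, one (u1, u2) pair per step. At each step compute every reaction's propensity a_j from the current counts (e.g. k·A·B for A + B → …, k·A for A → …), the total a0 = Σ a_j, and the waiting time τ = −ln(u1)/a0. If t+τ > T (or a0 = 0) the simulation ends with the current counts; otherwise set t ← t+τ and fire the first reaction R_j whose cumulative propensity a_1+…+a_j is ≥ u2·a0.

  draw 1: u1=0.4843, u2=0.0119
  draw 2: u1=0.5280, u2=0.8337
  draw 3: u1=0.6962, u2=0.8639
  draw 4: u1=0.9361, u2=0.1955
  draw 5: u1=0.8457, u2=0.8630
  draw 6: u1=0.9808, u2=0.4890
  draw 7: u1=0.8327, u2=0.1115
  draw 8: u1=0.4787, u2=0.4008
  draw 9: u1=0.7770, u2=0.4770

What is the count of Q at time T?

t=0.000: X=5 Q=2 C=3 A=4 Z=5
Draw 1: a1=0.270, a2=2.460, a3=1.620, a4=0.244, a0=4.594; τ=−ln(0.4843)/4.594=0.158 → t=0.158; u2·a0=0.0119·4.594=0.055 ≤ a1=0.270 → R1 fires; X=5 Q=1 C=3 A=6 Z=5
Draw 2: a1=0.135, a2=3.690, a3=2.430, a4=0.366, a0=6.621; τ=−ln(0.5280)/6.621=0.096 → t=0.254; u2·a0=0.8337·6.621=5.520; a1+a2=3.825 < 5.520 ≤ a1+…+a3=6.255 → R3 fires; X=5 Q=1 C=4 A=5 Z=5
Draw 3: a1=0.135, a2=3.075, a3=2.025, a4=0.305, a0=5.540; τ=−ln(0.6962)/5.540=0.065 → t=0.320; u2·a0=0.8639·5.540=4.786; a1+a2=3.210 < 4.786 ≤ a1+…+a3=5.235 → R3 fires; X=5 Q=1 C=5 A=4 Z=5
Draw 4: a1=0.135, a2=2.460, a3=1.620, a4=0.244, a0=4.459; τ=−ln(0.9361)/4.459=0.015 → t=0.334; u2·a0=0.1955·4.459=0.872; a1=0.135 < 0.872 ≤ a1+a2=2.595 → R2 fires; X=4 Q=3 C=5 A=4 Z=5
Draw 5: a1=0.405, a2=1.968, a3=1.620, a4=0.244, a0=4.237; τ=−ln(0.8457)/4.237=0.040 → t=0.374; u2·a0=0.8630·4.237=3.657; a1+a2=2.373 < 3.657 ≤ a1+…+a3=3.993 → R3 fires; X=4 Q=3 C=6 A=3 Z=5
Draw 6: a1=0.405, a2=1.476, a3=1.215, a4=0.183, a0=3.279; τ=−ln(0.9808)/3.279=0.006 → t=0.380; u2·a0=0.4890·3.279=1.603; a1=0.405 < 1.603 ≤ a1+a2=1.881 → R2 fires; X=3 Q=5 C=6 A=3 Z=5
Draw 7: a1=0.675, a2=1.107, a3=1.215, a4=0.183, a0=3.180; τ=−ln(0.8327)/3.180=0.058 → t=0.437; u2·a0=0.1115·3.180=0.355 ≤ a1=0.675 → R1 fires; X=3 Q=4 C=6 A=5 Z=5
Draw 8: a1=0.540, a2=1.845, a3=2.025, a4=0.305, a0=4.715; τ=−ln(0.4787)/4.715=0.156 → t=0.594; u2·a0=0.4008·4.715=1.890; a1=0.540 < 1.890 ≤ a1+a2=2.385 → R2 fires; X=2 Q=6 C=6 A=5 Z=5
Draw 9: a1=0.810, a2=1.230, a3=2.025, a4=0.305, a0=4.370; τ=−ln(0.7770)/4.370=0.058 → t=0.651 > T=0.64: stop.
Read off Q at T=0.64: 6

Q at T = 6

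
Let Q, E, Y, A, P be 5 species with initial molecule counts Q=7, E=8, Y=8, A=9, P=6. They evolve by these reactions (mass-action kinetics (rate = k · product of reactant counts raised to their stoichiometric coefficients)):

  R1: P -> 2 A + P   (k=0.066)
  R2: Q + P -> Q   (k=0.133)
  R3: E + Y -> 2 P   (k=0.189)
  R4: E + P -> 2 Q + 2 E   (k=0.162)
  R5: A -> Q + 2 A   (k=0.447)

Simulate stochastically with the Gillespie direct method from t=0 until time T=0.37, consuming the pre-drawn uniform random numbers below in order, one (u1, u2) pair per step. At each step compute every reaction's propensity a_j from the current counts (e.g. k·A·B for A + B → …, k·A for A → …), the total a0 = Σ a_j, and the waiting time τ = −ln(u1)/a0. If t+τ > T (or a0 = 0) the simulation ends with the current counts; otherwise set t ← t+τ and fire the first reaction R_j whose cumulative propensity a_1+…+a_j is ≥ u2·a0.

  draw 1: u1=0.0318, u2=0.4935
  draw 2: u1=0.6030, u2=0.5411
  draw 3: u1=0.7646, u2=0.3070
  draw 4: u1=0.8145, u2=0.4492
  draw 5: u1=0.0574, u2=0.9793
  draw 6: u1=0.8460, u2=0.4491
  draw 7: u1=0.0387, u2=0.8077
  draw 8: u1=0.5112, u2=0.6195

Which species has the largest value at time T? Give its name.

t=0.000: Q=7 E=8 Y=8 A=9 P=6
Draw 1: a1=0.396, a2=5.586, a3=12.096, a4=7.776, a5=4.023, a0=29.877; τ=−ln(0.0318)/29.877=0.115 → t=0.115; u2·a0=0.4935·29.877=14.744; a1+a2=5.982 < 14.744 ≤ a1+…+a3=18.078 → R3 fires; Q=7 E=7 Y=7 A=9 P=8
Draw 2: a1=0.528, a2=7.448, a3=9.261, a4=9.072, a5=4.023, a0=30.332; τ=−ln(0.6030)/30.332=0.017 → t=0.132; u2·a0=0.5411·30.332=16.413; a1+a2=7.976 < 16.413 ≤ a1+…+a3=17.237 → R3 fires; Q=7 E=6 Y=6 A=9 P=10
Draw 3: a1=0.660, a2=9.310, a3=6.804, a4=9.720, a5=4.023, a0=30.517; τ=−ln(0.7646)/30.517=0.009 → t=0.141; u2·a0=0.3070·30.517=9.369; a1=0.660 < 9.369 ≤ a1+a2=9.970 → R2 fires; Q=7 E=6 Y=6 A=9 P=9
Draw 4: a1=0.594, a2=8.379, a3=6.804, a4=8.748, a5=4.023, a0=28.548; τ=−ln(0.8145)/28.548=0.007 → t=0.148; u2·a0=0.4492·28.548=12.824; a1+a2=8.973 < 12.824 ≤ a1+…+a3=15.777 → R3 fires; Q=7 E=5 Y=5 A=9 P=11
Draw 5: a1=0.726, a2=10.241, a3=4.725, a4=8.910, a5=4.023, a0=28.625; τ=−ln(0.0574)/28.625=0.100 → t=0.248; u2·a0=0.9793·28.625=28.032; a1+…+a4=24.602 < 28.032 ≤ a1+…+a5=28.625 → R5 fires; Q=8 E=5 Y=5 A=10 P=11
Draw 6: a1=0.726, a2=11.704, a3=4.725, a4=8.910, a5=4.470, a0=30.535; τ=−ln(0.8460)/30.535=0.005 → t=0.253; u2·a0=0.4491·30.535=13.713; a1+a2=12.430 < 13.713 ≤ a1+…+a3=17.155 → R3 fires; Q=8 E=4 Y=4 A=10 P=13
Draw 7: a1=0.858, a2=13.832, a3=3.024, a4=8.424, a5=4.470, a0=30.608; τ=−ln(0.0387)/30.608=0.106 → t=0.360; u2·a0=0.8077·30.608=24.722; a1+…+a3=17.714 < 24.722 ≤ a1+…+a4=26.138 → R4 fires; Q=10 E=5 Y=4 A=10 P=12
Draw 8: a1=0.792, a2=15.960, a3=3.780, a4=9.720, a5=4.470, a0=34.722; τ=−ln(0.5112)/34.722=0.019 → t=0.379 > T=0.37: stop.
At T=0.37: Q=10 E=5 Y=4 A=10 P=12; the largest is P.

Dominant species at T: P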